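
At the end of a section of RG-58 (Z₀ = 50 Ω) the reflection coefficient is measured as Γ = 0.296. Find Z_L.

Z_L ≈ 92 Ω

Z_L = Z_0·(1 + Γ)/(1 − Γ) = 50·(1.3)/(0.704)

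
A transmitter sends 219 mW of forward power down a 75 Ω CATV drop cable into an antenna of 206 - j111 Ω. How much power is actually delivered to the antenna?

P_delivered ≈ 148 mW

|Γ| = |(131 − j111)/(281 − j111)| = 0.568
|Γ|² = 0.323
P_refl = |Γ|²·P_inc = 70.7 mW, P_del = (1 − |Γ|²)·P_inc = 148 mW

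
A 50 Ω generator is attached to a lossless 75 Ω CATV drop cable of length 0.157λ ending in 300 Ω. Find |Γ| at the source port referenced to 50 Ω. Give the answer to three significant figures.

βl = 2π × 0.157 = 56.5°
tan(βl) = 1.51
Z_in = Z_0·(Z_L + jZ_0·tanβl)/(Z_0 + jZ_L·tanβl) = 26.2 − j45.3 Ω
Γ_s = (Z_in − Z_s)/(Z_in + Z_s) = (-23.8 − j45.3)/(76.2 − j45.3), |Γ_s| = 0.577

|Γ| ≈ 0.577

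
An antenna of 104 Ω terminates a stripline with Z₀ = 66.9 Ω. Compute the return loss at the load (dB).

RL ≈ 13.3 dB

Γ = (104 − 66.9)/(104 + 66.9) = 0.217
RL = −20·log₁₀|Γ| = −20·log₁₀(0.217)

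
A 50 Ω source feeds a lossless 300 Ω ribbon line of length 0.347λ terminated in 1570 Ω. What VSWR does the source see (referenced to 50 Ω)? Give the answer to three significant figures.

βl = 2π × 0.347 = 125°
tan(βl) = -1.43
Z_in = Z_0·(Z_L + jZ_0·tanβl)/(Z_0 + jZ_L·tanβl) = 83.8 + j198 Ω
Γ_s = (Z_in − Z_s)/(Z_in + Z_s) = (33.8 + j198)/(134 + j198), |Γ_s| = 0.841
VSWR = (1 + |Γ_s|)/(1 − |Γ_s|)

VSWR ≈ 11.6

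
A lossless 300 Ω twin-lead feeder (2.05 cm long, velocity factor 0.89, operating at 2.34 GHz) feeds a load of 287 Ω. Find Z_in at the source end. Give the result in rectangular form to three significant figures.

Z_in ≈ 308 + j10.6 Ω

λ = v/f = 0.89·c / 2.34 GHz = 0.114 m
βl = 2π·l/λ = 2π × 0.18 = 64.7°
tan(βl) = tan(64.7°) = 2.11
Z_in = Z_0·(Z_L + jZ_0·tanβl)/(Z_0 + jZ_L·tanβl)
     = 300·(287 + j634)/(300 + j607)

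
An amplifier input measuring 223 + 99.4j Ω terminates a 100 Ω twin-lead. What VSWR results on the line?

VSWR ≈ 2.76

Γ = (Z_L − Z_0)/(Z_L + Z_0) = (123 + j99.4)/(323 + j99.4)
|Γ| = 158/338 = 0.468
VSWR = (1 + |Γ|)/(1 − |Γ|) = 1.47/0.532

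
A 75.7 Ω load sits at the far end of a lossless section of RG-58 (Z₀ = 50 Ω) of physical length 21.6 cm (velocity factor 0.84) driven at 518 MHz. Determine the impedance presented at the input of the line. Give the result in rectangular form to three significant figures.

λ = v/f = 0.84·c / 518 MHz = 0.486 m
βl = 2π·l/λ = 2π × 0.444 = 160°
tan(βl) = tan(160°) = -0.367
Z_in = Z_0·(Z_L + jZ_0·tanβl)/(Z_0 + jZ_L·tanβl)
     = 50·(75.7 − j18.4)/(50 − j27.8)

Z_in ≈ 65.6 + j18.1 Ω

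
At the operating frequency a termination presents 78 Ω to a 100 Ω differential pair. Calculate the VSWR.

VSWR ≈ 1.28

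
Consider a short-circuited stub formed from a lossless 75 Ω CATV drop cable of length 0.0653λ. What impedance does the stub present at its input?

βl = 2π × 0.0653 = 23.5°
tan(βl) = 0.435
For a short-circuited stub, Z_in = jZ_0·tan(βl)

Z_in ≈ +j32.6 Ω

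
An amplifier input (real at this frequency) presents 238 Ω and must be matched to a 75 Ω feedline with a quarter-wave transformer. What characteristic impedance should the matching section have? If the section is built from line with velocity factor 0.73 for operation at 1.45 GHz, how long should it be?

Z_qwt ≈ 134 Ω; length ≈ 3.78 cm

Z_qwt = √(Z_0·R_L) = √(75 × 238) = √17850
λ = 0.73·c/f = 0.151 m, so l = λ/4 = 0.0378 m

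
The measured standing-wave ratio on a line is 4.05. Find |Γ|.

|Γ| ≈ 0.604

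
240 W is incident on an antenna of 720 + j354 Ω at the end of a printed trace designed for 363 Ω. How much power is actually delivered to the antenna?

P_delivered ≈ 193 W

|Γ| = |(357 + j354)/(1083 + j354)| = 0.441
|Γ|² = 0.195
P_refl = |Γ|²·P_inc = 46.7 W, P_del = (1 − |Γ|²)·P_inc = 193 W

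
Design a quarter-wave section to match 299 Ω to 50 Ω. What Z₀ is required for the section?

Z_qwt ≈ 122 Ω

Z_qwt = √(Z_0·R_L) = √(50 × 299) = √14950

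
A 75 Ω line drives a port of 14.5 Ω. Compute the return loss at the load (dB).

RL ≈ 3.4 dB

Γ = (14.5 − 75)/(14.5 + 75) = -0.676
RL = −20·log₁₀|Γ| = −20·log₁₀(0.676)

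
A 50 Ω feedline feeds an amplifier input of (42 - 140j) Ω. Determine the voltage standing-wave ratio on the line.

Γ = (Z_L − Z_0)/(Z_L + Z_0) = (-8 − j140)/(92 − j140)
|Γ| = 140/168 = 0.837
VSWR = (1 + |Γ|)/(1 − |Γ|) = 1.84/0.163

VSWR ≈ 11.3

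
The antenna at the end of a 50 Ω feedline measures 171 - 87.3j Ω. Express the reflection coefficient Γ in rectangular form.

Γ = (Z_L − Z_0)/(Z_L + Z_0) = (121 − j87.3)/(221 − j87.3)

Γ ≈ 0.609 − j0.155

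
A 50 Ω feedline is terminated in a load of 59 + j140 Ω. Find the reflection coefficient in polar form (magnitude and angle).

Γ ≈ 0.791 ∠ 34.2°

Γ = (Z_L − Z_0)/(Z_L + Z_0) = (9 + j140)/(109 + j140)
|Γ| = 140/177 = 0.791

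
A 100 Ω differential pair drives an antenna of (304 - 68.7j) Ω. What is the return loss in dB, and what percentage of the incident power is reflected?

RL ≈ 5.59 dB; 27.6% of incident power reflected

Γ = (204 − j68.7)/(404 − j68.7), |Γ| = 0.525
RL = −20·log₁₀(0.525) = 5.59 dB
P_refl/P_inc = |Γ|² = 0.276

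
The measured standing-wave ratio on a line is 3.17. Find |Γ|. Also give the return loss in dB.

|Γ| ≈ 0.52; return loss ≈ 5.67 dB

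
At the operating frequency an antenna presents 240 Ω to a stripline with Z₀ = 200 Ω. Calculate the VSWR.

VSWR ≈ 1.2

Γ = (240 − 200)/(240 + 200) = 0.0909
VSWR = (1 + 0.0909)/(1 − 0.0909)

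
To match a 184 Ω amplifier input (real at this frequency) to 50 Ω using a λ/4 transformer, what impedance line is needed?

Z_qwt ≈ 95.9 Ω

Z_qwt = √(Z_0·R_L) = √(50 × 184) = √9200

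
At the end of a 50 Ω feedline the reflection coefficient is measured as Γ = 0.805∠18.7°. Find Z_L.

Z_L = Z_0·(1 + Γ)/(1 − Γ) = 50·(1.76 + j0.258)/(0.237 − j0.258)

Z_L ≈ 143 + j210 Ω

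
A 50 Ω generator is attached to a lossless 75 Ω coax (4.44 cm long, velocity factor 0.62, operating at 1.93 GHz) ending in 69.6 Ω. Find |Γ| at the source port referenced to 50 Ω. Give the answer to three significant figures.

λ = v/f = 0.62·c / 1.93 GHz = 0.0964 m
βl = 2π·l/λ = 2π × 0.461 = 166°
tan(βl) = -0.252
Z_in = Z_0·(Z_L + jZ_0·tanβl)/(Z_0 + jZ_L·tanβl) = 70.2 − j2.49 Ω
Γ_s = (Z_in − Z_s)/(Z_in + Z_s) = (20.2 − j2.49)/(120 − j2.49), |Γ_s| = 0.169

|Γ| ≈ 0.169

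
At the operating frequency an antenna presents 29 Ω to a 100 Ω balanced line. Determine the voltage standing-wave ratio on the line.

Γ = (29 − 100)/(29 + 100) = -0.55
VSWR = (1 + 0.55)/(1 − 0.55)

VSWR ≈ 3.45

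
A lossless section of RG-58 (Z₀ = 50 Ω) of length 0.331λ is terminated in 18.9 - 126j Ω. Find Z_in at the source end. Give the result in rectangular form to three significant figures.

Z_in ≈ 6.21 + j60.1 Ω

βl = 2π × 0.331 = 119°
tan(βl) = tan(119°) = -1.79
Z_in = Z_0·(Z_L + jZ_0·tanβl)/(Z_0 + jZ_L·tanβl)
     = 50·(18.9 − j216)/(-176 − j33.9)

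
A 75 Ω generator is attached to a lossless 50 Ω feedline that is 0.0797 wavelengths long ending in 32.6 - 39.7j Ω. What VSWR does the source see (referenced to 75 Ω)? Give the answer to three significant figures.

VSWR ≈ 4

βl = 2π × 0.0797 = 28.7°
tan(βl) = 0.547
Z_in = Z_0·(Z_L + jZ_0·tanβl)/(Z_0 + jZ_L·tanβl) = 19.4 − j13.4 Ω
Γ_s = (Z_in − Z_s)/(Z_in + Z_s) = (-55.6 − j13.4)/(94.4 − j13.4), |Γ_s| = 0.6
VSWR = (1 + |Γ_s|)/(1 − |Γ_s|)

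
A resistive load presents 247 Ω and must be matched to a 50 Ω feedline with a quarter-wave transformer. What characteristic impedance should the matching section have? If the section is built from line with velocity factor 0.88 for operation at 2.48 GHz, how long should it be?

Z_qwt = √(Z_0·R_L) = √(50 × 247) = √12350
λ = 0.88·c/f = 0.106 m, so l = λ/4 = 0.0266 m

Z_qwt ≈ 111 Ω; length ≈ 2.66 cm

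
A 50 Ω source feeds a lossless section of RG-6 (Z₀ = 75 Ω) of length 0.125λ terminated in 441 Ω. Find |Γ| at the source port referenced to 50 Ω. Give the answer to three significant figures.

βl = 2π × 0.125 = 45°
tan(βl) = 1
Z_in = Z_0·(Z_L + jZ_0·tanβl)/(Z_0 + jZ_L·tanβl) = 24.8 − j70.8 Ω
Γ_s = (Z_in − Z_s)/(Z_in + Z_s) = (-25.2 − j70.8)/(74.8 − j70.8), |Γ_s| = 0.73

|Γ| ≈ 0.73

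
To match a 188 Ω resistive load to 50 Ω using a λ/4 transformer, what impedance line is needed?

Z_qwt = √(Z_0·R_L) = √(50 × 188) = √9400

Z_qwt ≈ 97 Ω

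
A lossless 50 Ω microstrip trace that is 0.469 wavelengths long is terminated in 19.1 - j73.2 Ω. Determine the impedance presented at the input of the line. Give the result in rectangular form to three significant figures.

βl = 2π × 0.469 = 169°
tan(βl) = tan(169°) = -0.197
Z_in = Z_0·(Z_L + jZ_0·tanβl)/(Z_0 + jZ_L·tanβl)
     = 50·(19.1 − j83.1)/(35.6 − j3.77)

Z_in ≈ 38.8 − j113 Ω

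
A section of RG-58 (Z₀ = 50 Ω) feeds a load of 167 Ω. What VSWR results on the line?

VSWR ≈ 3.34

Γ = (167 − 50)/(167 + 50) = 0.539
VSWR = (1 + 0.539)/(1 − 0.539)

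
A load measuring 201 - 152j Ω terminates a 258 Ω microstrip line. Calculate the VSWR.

VSWR ≈ 2.01

Γ = (Z_L − Z_0)/(Z_L + Z_0) = (-57 − j152)/(459 − j152)
|Γ| = 162/484 = 0.336
VSWR = (1 + |Γ|)/(1 − |Γ|) = 1.34/0.664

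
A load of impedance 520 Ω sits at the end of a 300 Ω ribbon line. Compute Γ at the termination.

Γ = (Z_L − Z_0)/(Z_L + Z_0) = (520 − 300)/(520 + 300) = 220/820

Γ = 0.268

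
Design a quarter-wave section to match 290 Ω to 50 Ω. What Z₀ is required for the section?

Z_qwt ≈ 120 Ω

Z_qwt = √(Z_0·R_L) = √(50 × 290) = √14500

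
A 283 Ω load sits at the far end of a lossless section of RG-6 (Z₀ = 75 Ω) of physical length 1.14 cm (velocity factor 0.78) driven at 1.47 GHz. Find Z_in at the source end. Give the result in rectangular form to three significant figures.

Z_in ≈ 80.8 − j111 Ω

λ = v/f = 0.78·c / 1.47 GHz = 0.159 m
βl = 2π·l/λ = 2π × 0.0716 = 25.8°
tan(βl) = tan(25.8°) = 0.483
Z_in = Z_0·(Z_L + jZ_0·tanβl)/(Z_0 + jZ_L·tanβl)
     = 75·(283 + j36.2)/(75 + j137)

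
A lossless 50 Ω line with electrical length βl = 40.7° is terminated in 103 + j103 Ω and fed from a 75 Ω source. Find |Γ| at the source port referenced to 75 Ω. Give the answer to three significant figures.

|Γ| ≈ 0.571

tan(βl) = 0.86
Z_in = Z_0·(Z_L + jZ_0·tanβl)/(Z_0 + jZ_L·tanβl) = 48 − j79 Ω
Γ_s = (Z_in − Z_s)/(Z_in + Z_s) = (-27 − j79)/(123 − j79), |Γ_s| = 0.571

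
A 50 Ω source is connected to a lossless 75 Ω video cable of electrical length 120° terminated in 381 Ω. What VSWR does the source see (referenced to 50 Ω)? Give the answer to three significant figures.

VSWR ≈ 4.48

tan(βl) = -1.73
Z_in = Z_0·(Z_L + jZ_0·tanβl)/(Z_0 + jZ_L·tanβl) = 19.4 + j41.1 Ω
Γ_s = (Z_in − Z_s)/(Z_in + Z_s) = (-30.6 + j41.1)/(69.4 + j41.1), |Γ_s| = 0.635
VSWR = (1 + |Γ_s|)/(1 − |Γ_s|)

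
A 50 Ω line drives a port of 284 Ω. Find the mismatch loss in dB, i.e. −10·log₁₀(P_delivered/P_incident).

Γ = (284 − 50)/(284 + 50) = 0.701
|Γ|² = 0.491, so P_del/P_inc = 1 − |Γ|² = 0.509
ML = −10·log₁₀(1 − |Γ|²)

mismatch loss ≈ 2.93 dB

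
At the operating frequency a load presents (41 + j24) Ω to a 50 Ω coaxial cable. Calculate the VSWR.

VSWR ≈ 1.75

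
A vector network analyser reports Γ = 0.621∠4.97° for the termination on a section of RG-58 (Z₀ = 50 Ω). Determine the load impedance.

Z_L = Z_0·(1 + Γ)/(1 − Γ) = 50·(1.62 + j0.0538)/(0.381 − j0.0538)

Z_L ≈ 207 + j36.3 Ω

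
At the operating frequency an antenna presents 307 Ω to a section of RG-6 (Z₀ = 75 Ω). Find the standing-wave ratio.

Γ = (307 − 75)/(307 + 75) = 0.607
VSWR = (1 + 0.607)/(1 − 0.607)

VSWR ≈ 4.09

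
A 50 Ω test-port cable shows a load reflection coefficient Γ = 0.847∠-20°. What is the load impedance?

Z_L = Z_0·(1 + Γ)/(1 − Γ) = 50·(1.8 − j0.29)/(0.204 + j0.29)

Z_L ≈ 113 − j231 Ω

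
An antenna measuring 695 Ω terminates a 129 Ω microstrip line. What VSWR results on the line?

For a purely resistive load, VSWR = R_L/Z_0 or Z_0/R_L (whichever > 1) = 695/129

VSWR ≈ 5.39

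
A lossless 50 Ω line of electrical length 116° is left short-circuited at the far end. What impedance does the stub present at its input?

tan(βl) = -2.05
For a short-circuited stub, Z_in = jZ_0·tan(βl)

Z_in ≈ −j103 Ω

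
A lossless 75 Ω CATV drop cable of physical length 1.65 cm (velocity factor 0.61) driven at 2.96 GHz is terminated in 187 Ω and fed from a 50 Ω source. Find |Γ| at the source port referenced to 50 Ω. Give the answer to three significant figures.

|Γ| ≈ 0.257

λ = v/f = 0.61·c / 2.96 GHz = 0.0618 m
βl = 2π·l/λ = 2π × 0.267 = 96.1°
tan(βl) = -9.39
Z_in = Z_0·(Z_L + jZ_0·tanβl)/(Z_0 + jZ_L·tanβl) = 30.4 + j6.69 Ω
Γ_s = (Z_in − Z_s)/(Z_in + Z_s) = (-19.6 + j6.69)/(80.4 + j6.69), |Γ_s| = 0.257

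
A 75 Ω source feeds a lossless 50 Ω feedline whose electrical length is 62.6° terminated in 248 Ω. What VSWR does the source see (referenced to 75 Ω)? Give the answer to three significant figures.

tan(βl) = 1.93
Z_in = Z_0·(Z_L + jZ_0·tanβl)/(Z_0 + jZ_L·tanβl) = 12.7 − j24.6 Ω
Γ_s = (Z_in − Z_s)/(Z_in + Z_s) = (-62.3 − j24.6)/(87.7 − j24.6), |Γ_s| = 0.736
VSWR = (1 + |Γ_s|)/(1 − |Γ_s|)

VSWR ≈ 6.58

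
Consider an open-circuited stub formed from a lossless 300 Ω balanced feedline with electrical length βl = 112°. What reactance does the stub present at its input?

tan(βl) = -2.48
For an open-circuited stub, Z_in = −jZ_0·cot(βl) = −jZ_0/tan(βl)

X_in ≈ 121 Ω (inductive)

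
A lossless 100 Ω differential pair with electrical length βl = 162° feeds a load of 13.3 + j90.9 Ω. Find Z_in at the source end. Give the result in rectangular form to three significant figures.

Z_in ≈ 8.75 + j45.4 Ω

tan(βl) = tan(162°) = -0.325
Z_in = Z_0·(Z_L + jZ_0·tanβl)/(Z_0 + jZ_L·tanβl)
     = 100·(13.3 + j58.4)/(130 − j4.32)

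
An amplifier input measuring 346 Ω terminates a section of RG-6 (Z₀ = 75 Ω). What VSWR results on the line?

VSWR ≈ 4.61

Γ = (346 − 75)/(346 + 75) = 0.644
VSWR = (1 + 0.644)/(1 − 0.644)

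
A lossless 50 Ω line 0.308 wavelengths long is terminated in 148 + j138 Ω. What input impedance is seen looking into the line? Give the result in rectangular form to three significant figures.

βl = 2π × 0.308 = 111°
tan(βl) = tan(111°) = -2.62
Z_in = Z_0·(Z_L + jZ_0·tanβl)/(Z_0 + jZ_L·tanβl)
     = 50·(148 + j6.93)/(412 − j388)

Z_in ≈ 9.1 + j9.42 Ω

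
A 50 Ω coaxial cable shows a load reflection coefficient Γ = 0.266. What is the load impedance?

Z_L = Z_0·(1 + Γ)/(1 − Γ) = 50·(1.27)/(0.734)

Z_L ≈ 86.2 Ω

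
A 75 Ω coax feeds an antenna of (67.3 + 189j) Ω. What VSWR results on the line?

VSWR ≈ 8.98

Γ = (Z_L − Z_0)/(Z_L + Z_0) = (-7.7 + j189)/(142.3 + j189)
|Γ| = 189/237 = 0.8
VSWR = (1 + |Γ|)/(1 − |Γ|) = 1.8/0.2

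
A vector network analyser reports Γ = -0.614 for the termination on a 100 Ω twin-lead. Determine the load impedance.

Z_L = Z_0·(1 + Γ)/(1 − Γ) = 100·(0.386)/(1.61)

Z_L ≈ 23.9 Ω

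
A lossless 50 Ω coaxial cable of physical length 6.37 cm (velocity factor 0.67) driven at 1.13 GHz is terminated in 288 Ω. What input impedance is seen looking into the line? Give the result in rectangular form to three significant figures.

Z_in ≈ 14.1 + j38.4 Ω

λ = v/f = 0.67·c / 1.13 GHz = 0.178 m
βl = 2π·l/λ = 2π × 0.358 = 129°
tan(βl) = tan(129°) = -1.24
Z_in = Z_0·(Z_L + jZ_0·tanβl)/(Z_0 + jZ_L·tanβl)
     = 50·(288 − j61.9)/(50 − j357)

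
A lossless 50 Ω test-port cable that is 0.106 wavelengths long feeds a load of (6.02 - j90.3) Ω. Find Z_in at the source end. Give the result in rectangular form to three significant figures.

Z_in ≈ 1.66 − j21.2 Ω

βl = 2π × 0.106 = 38.2°
tan(βl) = tan(38.2°) = 0.786
Z_in = Z_0·(Z_L + jZ_0·tanβl)/(Z_0 + jZ_L·tanβl)
     = 50·(6.02 − j51)/(121 + j4.73)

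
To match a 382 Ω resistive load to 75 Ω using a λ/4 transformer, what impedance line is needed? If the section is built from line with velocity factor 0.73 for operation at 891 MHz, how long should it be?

Z_qwt ≈ 169 Ω; length ≈ 6.14 cm

Z_qwt = √(Z_0·R_L) = √(75 × 382) = √28650
λ = 0.73·c/f = 0.246 m, so l = λ/4 = 0.0614 m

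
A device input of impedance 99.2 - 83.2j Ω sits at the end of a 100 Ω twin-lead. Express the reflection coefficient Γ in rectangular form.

Γ = (Z_L − Z_0)/(Z_L + Z_0) = (-0.8 − j83.2)/(199.2 − j83.2)

Γ ≈ 0.145 − j0.357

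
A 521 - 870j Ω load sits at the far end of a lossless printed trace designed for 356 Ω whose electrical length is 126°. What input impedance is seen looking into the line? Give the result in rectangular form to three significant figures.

Z_in ≈ 156 + j442 Ω

tan(βl) = tan(126°) = -1.38
Z_in = Z_0·(Z_L + jZ_0·tanβl)/(Z_0 + jZ_L·tanβl)
     = 356·(521 − j1360)/(-841 − j717)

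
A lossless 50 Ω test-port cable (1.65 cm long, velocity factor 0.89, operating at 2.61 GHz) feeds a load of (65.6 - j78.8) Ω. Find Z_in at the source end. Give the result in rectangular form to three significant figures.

λ = v/f = 0.89·c / 2.61 GHz = 0.102 m
βl = 2π·l/λ = 2π × 0.161 = 58.1°
tan(βl) = tan(58.1°) = 1.6
Z_in = Z_0·(Z_L + jZ_0·tanβl)/(Z_0 + jZ_L·tanβl)
     = 50·(65.6 + j1.42)/(176 + j105)

Z_in ≈ 13.9 − j7.88 Ω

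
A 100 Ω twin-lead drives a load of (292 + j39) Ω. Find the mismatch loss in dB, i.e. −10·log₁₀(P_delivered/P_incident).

mismatch loss ≈ 1.23 dB

Γ = (192 + j39)/(392 + j39), |Γ| = 0.497
|Γ|² = 0.247, so P_del/P_inc = 1 − |Γ|² = 0.753
ML = −10·log₁₀(1 − |Γ|²)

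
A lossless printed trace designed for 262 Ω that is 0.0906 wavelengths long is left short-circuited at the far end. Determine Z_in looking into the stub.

Z_in ≈ +j168 Ω

βl = 2π × 0.0906 = 32.6°
tan(βl) = 0.64
For a short-circuited stub, Z_in = jZ_0·tan(βl)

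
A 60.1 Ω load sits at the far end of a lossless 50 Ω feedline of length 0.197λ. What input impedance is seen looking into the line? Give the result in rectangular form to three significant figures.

βl = 2π × 0.197 = 70.9°
tan(βl) = tan(70.9°) = 2.89
Z_in = Z_0·(Z_L + jZ_0·tanβl)/(Z_0 + jZ_L·tanβl)
     = 50·(60.1 + j145)/(50 + j174)

Z_in ≈ 43 − j4.92 Ω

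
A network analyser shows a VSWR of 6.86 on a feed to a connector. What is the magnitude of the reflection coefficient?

|Γ| = (S − 1)/(S + 1) = (6.86 − 1)/(6.86 + 1) = 5.86/7.86

|Γ| ≈ 0.746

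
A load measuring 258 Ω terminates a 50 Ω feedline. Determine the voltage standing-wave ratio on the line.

VSWR ≈ 5.16

Γ = (258 − 50)/(258 + 50) = 0.675
VSWR = (1 + 0.675)/(1 − 0.675)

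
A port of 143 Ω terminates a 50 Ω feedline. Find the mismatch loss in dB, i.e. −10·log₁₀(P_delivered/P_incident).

Γ = (143 − 50)/(143 + 50) = 0.482
|Γ|² = 0.232, so P_del/P_inc = 1 − |Γ|² = 0.768
ML = −10·log₁₀(1 − |Γ|²)

mismatch loss ≈ 1.15 dB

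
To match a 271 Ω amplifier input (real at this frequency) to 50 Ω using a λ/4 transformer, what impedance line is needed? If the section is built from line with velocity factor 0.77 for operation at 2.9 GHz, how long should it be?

Z_qwt = √(Z_0·R_L) = √(50 × 271) = √13550
λ = 0.77·c/f = 0.0797 m, so l = λ/4 = 0.0199 m

Z_qwt ≈ 116 Ω; length ≈ 1.99 cm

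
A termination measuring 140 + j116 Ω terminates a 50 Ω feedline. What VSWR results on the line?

VSWR ≈ 4.87

Γ = (Z_L − Z_0)/(Z_L + Z_0) = (90 + j116)/(190 + j116)
|Γ| = 147/223 = 0.66
VSWR = (1 + |Γ|)/(1 − |Γ|) = 1.66/0.34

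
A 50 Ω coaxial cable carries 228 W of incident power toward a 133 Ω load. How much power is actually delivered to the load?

Γ = (133 − 50)/(133 + 50) = 0.454
|Γ|² = 0.206
P_refl = |Γ|²·P_inc = 46.9 W, P_del = (1 − |Γ|²)·P_inc = 181 W

P_delivered ≈ 181 W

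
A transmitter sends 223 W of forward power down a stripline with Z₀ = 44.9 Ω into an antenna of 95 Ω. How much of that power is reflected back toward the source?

Γ = (95 − 44.9)/(95 + 44.9) = 0.358
|Γ|² = 0.128
P_refl = |Γ|²·P_inc = 28.6 W, P_del = (1 − |Γ|²)·P_inc = 194 W

P_reflected ≈ 28.6 W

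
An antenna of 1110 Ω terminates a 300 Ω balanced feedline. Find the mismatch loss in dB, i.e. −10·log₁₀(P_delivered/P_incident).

Γ = (1110 − 300)/(1110 + 300) = 0.574
|Γ|² = 0.33, so P_del/P_inc = 1 − |Γ|² = 0.67
ML = −10·log₁₀(1 − |Γ|²)

mismatch loss ≈ 1.74 dB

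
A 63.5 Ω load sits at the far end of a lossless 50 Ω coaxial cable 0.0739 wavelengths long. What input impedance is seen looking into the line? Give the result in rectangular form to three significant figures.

Z_in ≈ 56.5 − j10.9 Ω

βl = 2π × 0.0739 = 26.6°
tan(βl) = tan(26.6°) = 0.501
Z_in = Z_0·(Z_L + jZ_0·tanβl)/(Z_0 + jZ_L·tanβl)
     = 50·(63.5 + j25)/(50 + j31.8)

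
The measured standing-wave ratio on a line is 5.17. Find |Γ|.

|Γ| ≈ 0.676

|Γ| = (S − 1)/(S + 1) = (5.17 − 1)/(5.17 + 1) = 4.17/6.17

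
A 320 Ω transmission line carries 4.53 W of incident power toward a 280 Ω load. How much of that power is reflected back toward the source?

Γ = (280 − 320)/(280 + 320) = -0.0667
|Γ|² = 0.00444
P_refl = |Γ|²·P_inc = 0.0201 W, P_del = (1 − |Γ|²)·P_inc = 4.51 W

P_reflected ≈ 0.0201 W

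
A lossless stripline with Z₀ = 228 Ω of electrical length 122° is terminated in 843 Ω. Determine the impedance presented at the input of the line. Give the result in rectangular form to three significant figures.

tan(βl) = tan(122°) = -1.6
Z_in = Z_0·(Z_L + jZ_0·tanβl)/(Z_0 + jZ_L·tanβl)
     = 228·(843 − j365)/(228 − j1350)

Z_in ≈ 83.4 + j128 Ω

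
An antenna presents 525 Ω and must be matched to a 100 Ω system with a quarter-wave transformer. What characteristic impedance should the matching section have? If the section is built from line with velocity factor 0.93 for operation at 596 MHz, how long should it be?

Z_qwt ≈ 229 Ω; length ≈ 11.7 cm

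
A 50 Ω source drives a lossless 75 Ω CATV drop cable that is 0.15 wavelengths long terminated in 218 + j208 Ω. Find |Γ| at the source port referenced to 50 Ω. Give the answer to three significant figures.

|Γ| ≈ 0.727

βl = 2π × 0.15 = 54°
tan(βl) = 1.38
Z_in = Z_0·(Z_L + jZ_0·tanβl)/(Z_0 + jZ_L·tanβl) = 26.4 − j73 Ω
Γ_s = (Z_in − Z_s)/(Z_in + Z_s) = (-23.6 − j73)/(76.4 − j73), |Γ_s| = 0.727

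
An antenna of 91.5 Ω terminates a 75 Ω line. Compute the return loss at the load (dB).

Γ = (91.5 − 75)/(91.5 + 75) = 0.0991
RL = −20·log₁₀|Γ| = −20·log₁₀(0.0991)

RL ≈ 20.1 dB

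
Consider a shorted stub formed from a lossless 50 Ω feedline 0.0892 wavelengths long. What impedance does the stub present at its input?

Z_in ≈ +j31.4 Ω

βl = 2π × 0.0892 = 32.1°
tan(βl) = 0.628
For a shorted stub, Z_in = jZ_0·tan(βl)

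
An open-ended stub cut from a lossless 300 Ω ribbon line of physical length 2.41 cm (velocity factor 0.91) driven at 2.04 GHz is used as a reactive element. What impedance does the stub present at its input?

Z_in ≈ −j141 Ω

λ = v/f = 0.91·c / 2.04 GHz = 0.134 m
βl = 2π·l/λ = 2π × 0.18 = 64.8°
tan(βl) = 2.13
For an open-ended stub, Z_in = −jZ_0·cot(βl) = −jZ_0/tan(βl)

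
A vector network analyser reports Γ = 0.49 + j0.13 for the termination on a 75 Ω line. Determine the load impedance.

Z_L = Z_0·(1 + Γ)/(1 − Γ) = 75·(1.49 + j0.13)/(0.51 − j0.13)

Z_L ≈ 201 + j70.4 Ω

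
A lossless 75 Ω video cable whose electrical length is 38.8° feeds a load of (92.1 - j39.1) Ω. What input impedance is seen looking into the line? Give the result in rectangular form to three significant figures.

Z_in ≈ 50.7 − j20.4 Ω

tan(βl) = tan(38.8°) = 0.804
Z_in = Z_0·(Z_L + jZ_0·tanβl)/(Z_0 + jZ_L·tanβl)
     = 75·(92.1 + j21.2)/(106 + j74.1)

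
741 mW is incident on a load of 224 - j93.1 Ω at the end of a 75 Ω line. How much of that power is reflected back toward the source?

P_reflected ≈ 233 mW

|Γ| = |(149 − j93.1)/(299 − j93.1)| = 0.561
|Γ|² = 0.315
P_refl = |Γ|²·P_inc = 233 mW, P_del = (1 − |Γ|²)·P_inc = 508 mW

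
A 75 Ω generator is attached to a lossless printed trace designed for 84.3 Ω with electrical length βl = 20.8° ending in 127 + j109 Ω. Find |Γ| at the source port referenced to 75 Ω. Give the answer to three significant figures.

|Γ| ≈ 0.535

tan(βl) = 0.38
Z_in = Z_0·(Z_L + jZ_0·tanβl)/(Z_0 + jZ_L·tanβl) = 248 − j1.57 Ω
Γ_s = (Z_in − Z_s)/(Z_in + Z_s) = (173 − j1.57)/(323 − j1.57), |Γ_s| = 0.535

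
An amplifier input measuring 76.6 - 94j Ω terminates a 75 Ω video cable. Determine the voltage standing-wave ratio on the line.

Γ = (Z_L − Z_0)/(Z_L + Z_0) = (1.6 − j94)/(151.6 − j94)
|Γ| = 94/178 = 0.527
VSWR = (1 + |Γ|)/(1 − |Γ|) = 1.53/0.473

VSWR ≈ 3.23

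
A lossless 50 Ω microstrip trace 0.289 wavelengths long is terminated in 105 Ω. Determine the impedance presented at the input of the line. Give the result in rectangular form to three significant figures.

Z_in ≈ 24.9 + j9.53 Ω

βl = 2π × 0.289 = 104°
tan(βl) = tan(104°) = -4
Z_in = Z_0·(Z_L + jZ_0·tanβl)/(Z_0 + jZ_L·tanβl)
     = 50·(105 − j200)/(50 − j420)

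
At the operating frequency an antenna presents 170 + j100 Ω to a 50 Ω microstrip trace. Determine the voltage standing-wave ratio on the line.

VSWR ≈ 4.66

Γ = (Z_L − Z_0)/(Z_L + Z_0) = (120 + j100)/(220 + j100)
|Γ| = 156/242 = 0.646
VSWR = (1 + |Γ|)/(1 − |Γ|) = 1.65/0.354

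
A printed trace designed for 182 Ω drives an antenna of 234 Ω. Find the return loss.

RL ≈ 18.1 dB

Γ = (234 − 182)/(234 + 182) = 0.125
RL = −20·log₁₀|Γ| = −20·log₁₀(0.125)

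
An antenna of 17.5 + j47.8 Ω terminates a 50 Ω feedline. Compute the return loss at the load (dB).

Γ = (-32.5 + j47.8)/(67.5 + j47.8), |Γ| = 0.699
RL = −20·log₁₀|Γ| = −20·log₁₀(0.699)

RL ≈ 3.11 dB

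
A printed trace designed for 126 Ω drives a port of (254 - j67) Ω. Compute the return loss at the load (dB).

Γ = (128 − j67)/(380 − j67), |Γ| = 0.374
RL = −20·log₁₀|Γ| = −20·log₁₀(0.374)

RL ≈ 8.53 dB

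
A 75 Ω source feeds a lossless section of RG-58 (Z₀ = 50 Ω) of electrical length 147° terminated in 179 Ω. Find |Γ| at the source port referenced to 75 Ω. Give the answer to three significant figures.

|Γ| ≈ 0.537

tan(βl) = -0.649
Z_in = Z_0·(Z_L + jZ_0·tanβl)/(Z_0 + jZ_L·tanβl) = 39.7 + j59.9 Ω
Γ_s = (Z_in − Z_s)/(Z_in + Z_s) = (-35.3 + j59.9)/(115 + j59.9), |Γ_s| = 0.537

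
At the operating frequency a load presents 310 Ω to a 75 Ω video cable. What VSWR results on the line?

VSWR ≈ 4.13

Γ = (310 − 75)/(310 + 75) = 0.61
VSWR = (1 + 0.61)/(1 − 0.61)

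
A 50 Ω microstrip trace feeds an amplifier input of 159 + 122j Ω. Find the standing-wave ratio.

Γ = (Z_L − Z_0)/(Z_L + Z_0) = (109 + j122)/(209 + j122)
|Γ| = 164/242 = 0.676
VSWR = (1 + |Γ|)/(1 − |Γ|) = 1.68/0.324

VSWR ≈ 5.17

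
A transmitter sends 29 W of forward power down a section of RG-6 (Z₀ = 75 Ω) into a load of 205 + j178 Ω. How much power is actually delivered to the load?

|Γ| = |(130 + j178)/(280 + j178)| = 0.664
|Γ|² = 0.441
P_refl = |Γ|²·P_inc = 12.8 W, P_del = (1 − |Γ|²)·P_inc = 16.2 W

P_delivered ≈ 16.2 W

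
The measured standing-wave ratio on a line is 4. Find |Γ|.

|Γ| ≈ 0.6

|Γ| = (S − 1)/(S + 1) = (4 − 1)/(4 + 1) = 3/5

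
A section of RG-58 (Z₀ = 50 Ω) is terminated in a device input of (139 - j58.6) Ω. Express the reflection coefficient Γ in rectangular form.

Γ = (Z_L − Z_0)/(Z_L + Z_0) = (89 − j58.6)/(189 − j58.6)

Γ ≈ 0.517 − j0.15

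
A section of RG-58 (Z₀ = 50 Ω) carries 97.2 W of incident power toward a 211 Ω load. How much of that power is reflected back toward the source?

Γ = (211 − 50)/(211 + 50) = 0.617
|Γ|² = 0.381
P_refl = |Γ|²·P_inc = 37 W, P_del = (1 − |Γ|²)·P_inc = 60.2 W

P_reflected ≈ 37 W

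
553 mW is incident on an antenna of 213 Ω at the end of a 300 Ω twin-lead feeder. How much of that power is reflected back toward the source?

P_reflected ≈ 15.9 mW

Γ = (213 − 300)/(213 + 300) = -0.17
|Γ|² = 0.0288
P_refl = |Γ|²·P_inc = 15.9 mW, P_del = (1 − |Γ|²)·P_inc = 537 mW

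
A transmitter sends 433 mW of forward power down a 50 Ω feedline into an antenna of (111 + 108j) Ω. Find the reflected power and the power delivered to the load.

P_reflected ≈ 177 mW; P_delivered ≈ 256 mW

|Γ| = |(61 + j108)/(161 + j108)| = 0.64
|Γ|² = 0.409
P_refl = |Γ|²·P_inc = 177 mW, P_del = (1 − |Γ|²)·P_inc = 256 mW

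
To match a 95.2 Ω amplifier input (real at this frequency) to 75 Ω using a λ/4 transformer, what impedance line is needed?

Z_qwt = √(Z_0·R_L) = √(75 × 95.2) = √7140

Z_qwt ≈ 84.5 Ω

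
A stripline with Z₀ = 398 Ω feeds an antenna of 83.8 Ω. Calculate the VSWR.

VSWR ≈ 4.75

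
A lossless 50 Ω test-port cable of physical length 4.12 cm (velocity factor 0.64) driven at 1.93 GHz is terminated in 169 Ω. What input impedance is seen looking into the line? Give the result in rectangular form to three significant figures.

λ = v/f = 0.64·c / 1.93 GHz = 0.0995 m
βl = 2π·l/λ = 2π × 0.414 = 149°
tan(βl) = tan(149°) = -0.599
Z_in = Z_0·(Z_L + jZ_0·tanβl)/(Z_0 + jZ_L·tanβl)
     = 50·(169 − j29.9)/(50 − j101)

Z_in ≈ 45.1 + j61.2 Ω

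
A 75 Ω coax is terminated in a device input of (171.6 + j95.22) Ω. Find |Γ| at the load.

|Γ| ≈ 0.513

Γ = (Z_L − Z_0)/(Z_L + Z_0) = (96.6 + j95.22)/(246.6 + j95.22)
|Γ| = 136/264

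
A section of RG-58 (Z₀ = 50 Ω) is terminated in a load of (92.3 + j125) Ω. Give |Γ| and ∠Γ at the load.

Γ = (Z_L − Z_0)/(Z_L + Z_0) = (42.3 + j125)/(142.3 + j125)
|Γ| = 132/189 = 0.697

Γ ≈ 0.697 ∠ 30°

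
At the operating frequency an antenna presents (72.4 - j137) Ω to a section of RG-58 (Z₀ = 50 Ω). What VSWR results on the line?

Γ = (Z_L − Z_0)/(Z_L + Z_0) = (22.4 − j137)/(122.4 − j137)
|Γ| = 139/184 = 0.756
VSWR = (1 + |Γ|)/(1 − |Γ|) = 1.76/0.244

VSWR ≈ 7.18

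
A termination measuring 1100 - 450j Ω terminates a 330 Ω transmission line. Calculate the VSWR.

Γ = (Z_L − Z_0)/(Z_L + Z_0) = (770 − j450)/(1430 − j450)
|Γ| = 892/1500 = 0.595
VSWR = (1 + |Γ|)/(1 − |Γ|) = 1.59/0.405

VSWR ≈ 3.94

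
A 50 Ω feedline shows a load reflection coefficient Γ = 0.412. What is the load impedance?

Z_L = Z_0·(1 + Γ)/(1 − Γ) = 50·(1.41)/(0.588)

Z_L ≈ 120 Ω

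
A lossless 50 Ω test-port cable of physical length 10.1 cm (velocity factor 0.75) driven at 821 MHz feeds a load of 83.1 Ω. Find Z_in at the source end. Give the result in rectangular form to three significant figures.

Z_in ≈ 42.6 + j22.5 Ω

λ = v/f = 0.75·c / 821 MHz = 0.274 m
βl = 2π·l/λ = 2π × 0.369 = 133°
tan(βl) = tan(133°) = -1.08
Z_in = Z_0·(Z_L + jZ_0·tanβl)/(Z_0 + jZ_L·tanβl)
     = 50·(83.1 − j54.2)/(50 − j90.1)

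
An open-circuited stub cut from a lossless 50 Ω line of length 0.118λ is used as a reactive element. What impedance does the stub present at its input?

Z_in ≈ −j54.6 Ω

βl = 2π × 0.118 = 42.5°
tan(βl) = 0.916
For an open-circuited stub, Z_in = −jZ_0·cot(βl) = −jZ_0/tan(βl)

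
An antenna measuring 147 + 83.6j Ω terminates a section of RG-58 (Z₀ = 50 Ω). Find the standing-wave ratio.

Γ = (Z_L − Z_0)/(Z_L + Z_0) = (97 + j83.6)/(197 + j83.6)
|Γ| = 128/214 = 0.598
VSWR = (1 + |Γ|)/(1 − |Γ|) = 1.6/0.402

VSWR ≈ 3.98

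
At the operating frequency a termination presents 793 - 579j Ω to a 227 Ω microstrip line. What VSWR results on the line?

VSWR ≈ 5.46

Γ = (Z_L − Z_0)/(Z_L + Z_0) = (566 − j579)/(1020 − j579)
|Γ| = 810/1170 = 0.69
VSWR = (1 + |Γ|)/(1 − |Γ|) = 1.69/0.31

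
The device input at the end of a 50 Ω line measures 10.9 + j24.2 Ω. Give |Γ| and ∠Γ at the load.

Γ = (Z_L − Z_0)/(Z_L + Z_0) = (-39.1 + j24.2)/(60.9 + j24.2)
|Γ| = 46/65.5 = 0.702

Γ ≈ 0.702 ∠ 127°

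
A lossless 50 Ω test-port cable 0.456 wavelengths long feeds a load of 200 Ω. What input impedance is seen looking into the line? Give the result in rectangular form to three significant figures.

Z_in ≈ 94.4 + j93 Ω

βl = 2π × 0.456 = 164°
tan(βl) = tan(164°) = -0.284
Z_in = Z_0·(Z_L + jZ_0·tanβl)/(Z_0 + jZ_L·tanβl)
     = 50·(200 − j14.2)/(50 − j56.7)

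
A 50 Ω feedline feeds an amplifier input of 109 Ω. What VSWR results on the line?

VSWR ≈ 2.18

For a purely resistive load, VSWR = R_L/Z_0 or Z_0/R_L (whichever > 1) = 109/50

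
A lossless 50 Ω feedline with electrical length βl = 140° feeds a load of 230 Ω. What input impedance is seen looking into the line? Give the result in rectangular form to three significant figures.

Z_in ≈ 24.7 + j53.2 Ω

tan(βl) = tan(140°) = -0.839
Z_in = Z_0·(Z_L + jZ_0·tanβl)/(Z_0 + jZ_L·tanβl)
     = 50·(230 − j42)/(50 − j193)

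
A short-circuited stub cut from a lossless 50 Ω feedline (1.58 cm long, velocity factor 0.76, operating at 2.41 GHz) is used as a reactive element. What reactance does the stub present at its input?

λ = v/f = 0.76·c / 2.41 GHz = 0.0946 m
βl = 2π·l/λ = 2π × 0.167 = 60.1°
tan(βl) = 1.74
For a short-circuited stub, Z_in = jZ_0·tan(βl)

X_in ≈ 87 Ω (inductive)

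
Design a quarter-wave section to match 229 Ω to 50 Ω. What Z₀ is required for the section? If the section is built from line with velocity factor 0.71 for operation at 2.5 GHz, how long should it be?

Z_qwt ≈ 107 Ω; length ≈ 2.13 cm

Z_qwt = √(Z_0·R_L) = √(50 × 229) = √11450
λ = 0.71·c/f = 0.0852 m, so l = λ/4 = 0.0213 m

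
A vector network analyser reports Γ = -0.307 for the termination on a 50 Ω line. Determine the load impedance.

Z_L ≈ 26.5 Ω

Z_L = Z_0·(1 + Γ)/(1 − Γ) = 50·(0.693)/(1.31)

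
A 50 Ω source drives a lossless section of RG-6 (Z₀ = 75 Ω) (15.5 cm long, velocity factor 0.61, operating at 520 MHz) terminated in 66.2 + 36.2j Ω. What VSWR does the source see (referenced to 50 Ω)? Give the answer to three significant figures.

VSWR ≈ 1.49

λ = v/f = 0.61·c / 520 MHz = 0.352 m
βl = 2π·l/λ = 2π × 0.44 = 159°
tan(βl) = -0.393
Z_in = Z_0·(Z_L + jZ_0·tanβl)/(Z_0 + jZ_L·tanβl) = 49.8 + j20.2 Ω
Γ_s = (Z_in − Z_s)/(Z_in + Z_s) = (-0.229 + j20.2)/(99.8 + j20.2), |Γ_s| = 0.198
VSWR = (1 + |Γ_s|)/(1 − |Γ_s|)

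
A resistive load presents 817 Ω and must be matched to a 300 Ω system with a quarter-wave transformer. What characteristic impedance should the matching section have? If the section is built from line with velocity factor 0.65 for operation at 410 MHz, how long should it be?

Z_qwt ≈ 495 Ω; length ≈ 11.9 cm

Z_qwt = √(Z_0·R_L) = √(300 × 817) = √245100
λ = 0.65·c/f = 0.476 m, so l = λ/4 = 0.119 m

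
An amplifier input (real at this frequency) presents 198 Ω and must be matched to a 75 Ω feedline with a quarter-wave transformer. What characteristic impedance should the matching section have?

Z_qwt ≈ 122 Ω

Z_qwt = √(Z_0·R_L) = √(75 × 198) = √14850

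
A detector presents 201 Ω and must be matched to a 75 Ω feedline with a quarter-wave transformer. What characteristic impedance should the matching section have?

Z_qwt = √(Z_0·R_L) = √(75 × 201) = √15080

Z_qwt ≈ 123 Ω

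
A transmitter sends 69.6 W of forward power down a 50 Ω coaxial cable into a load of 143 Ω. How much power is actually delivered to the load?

P_delivered ≈ 53.4 W

Γ = (143 − 50)/(143 + 50) = 0.482
|Γ|² = 0.232
P_refl = |Γ|²·P_inc = 16.2 W, P_del = (1 − |Γ|²)·P_inc = 53.4 W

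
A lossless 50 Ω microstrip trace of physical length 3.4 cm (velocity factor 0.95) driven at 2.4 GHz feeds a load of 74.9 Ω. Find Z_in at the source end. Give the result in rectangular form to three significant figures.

Z_in ≈ 34.4 + j6.29 Ω

λ = v/f = 0.95·c / 2.4 GHz = 0.119 m
βl = 2π·l/λ = 2π × 0.286 = 103°
tan(βl) = tan(103°) = -4.31
Z_in = Z_0·(Z_L + jZ_0·tanβl)/(Z_0 + jZ_L·tanβl)
     = 50·(74.9 − j215)/(50 − j323)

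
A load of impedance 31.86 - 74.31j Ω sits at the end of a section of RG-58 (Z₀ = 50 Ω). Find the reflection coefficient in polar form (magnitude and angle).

Γ ≈ 0.692 ∠ -61.5°

Γ = (Z_L − Z_0)/(Z_L + Z_0) = (-18.14 − j74.31)/(81.86 − j74.31)
|Γ| = 76.5/111 = 0.692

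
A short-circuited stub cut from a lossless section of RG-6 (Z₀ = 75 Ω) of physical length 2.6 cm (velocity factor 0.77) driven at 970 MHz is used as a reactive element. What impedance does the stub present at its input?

λ = v/f = 0.77·c / 970 MHz = 0.238 m
βl = 2π·l/λ = 2π × 0.109 = 39.3°
tan(βl) = 0.819
For a short-circuited stub, Z_in = jZ_0·tan(βl)

Z_in ≈ +j61.4 Ω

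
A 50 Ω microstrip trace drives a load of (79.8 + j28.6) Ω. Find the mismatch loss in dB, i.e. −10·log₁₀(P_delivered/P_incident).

mismatch loss ≈ 0.441 dB

Γ = (29.8 + j28.6)/(129.8 + j28.6), |Γ| = 0.311
|Γ|² = 0.0966, so P_del/P_inc = 1 − |Γ|² = 0.903
ML = −10·log₁₀(1 − |Γ|²)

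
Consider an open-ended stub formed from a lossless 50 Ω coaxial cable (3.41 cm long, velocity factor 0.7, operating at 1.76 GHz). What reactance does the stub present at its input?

λ = v/f = 0.7·c / 1.76 GHz = 0.119 m
βl = 2π·l/λ = 2π × 0.286 = 103°
tan(βl) = -4.37
For an open-ended stub, Z_in = −jZ_0·cot(βl) = −jZ_0/tan(βl)

X_in ≈ 11.4 Ω (inductive)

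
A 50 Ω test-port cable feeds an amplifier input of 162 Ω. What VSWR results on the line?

For a purely resistive load, VSWR = R_L/Z_0 or Z_0/R_L (whichever > 1) = 162/50

VSWR ≈ 3.24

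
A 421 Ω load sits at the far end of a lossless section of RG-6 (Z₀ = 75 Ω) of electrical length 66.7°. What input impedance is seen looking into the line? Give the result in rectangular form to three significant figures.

Z_in ≈ 15.7 − j31.1 Ω

tan(βl) = tan(66.7°) = 2.32
Z_in = Z_0·(Z_L + jZ_0·tanβl)/(Z_0 + jZ_L·tanβl)
     = 75·(421 + j174)/(75 + j978)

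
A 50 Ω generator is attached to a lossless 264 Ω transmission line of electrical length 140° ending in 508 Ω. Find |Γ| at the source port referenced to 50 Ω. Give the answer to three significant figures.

tan(βl) = -0.839
Z_in = Z_0·(Z_L + jZ_0·tanβl)/(Z_0 + jZ_L·tanβl) = 240 + j166 Ω
Γ_s = (Z_in − Z_s)/(Z_in + Z_s) = (190 + j166)/(290 + j166), |Γ_s| = 0.755

|Γ| ≈ 0.755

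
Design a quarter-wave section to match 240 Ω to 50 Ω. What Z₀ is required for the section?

Z_qwt = √(Z_0·R_L) = √(50 × 240) = √12000

Z_qwt ≈ 110 Ω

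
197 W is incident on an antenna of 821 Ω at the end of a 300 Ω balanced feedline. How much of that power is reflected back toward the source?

Γ = (821 − 300)/(821 + 300) = 0.465
|Γ|² = 0.216
P_refl = |Γ|²·P_inc = 42.6 W, P_del = (1 − |Γ|²)·P_inc = 154 W

P_reflected ≈ 42.6 W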